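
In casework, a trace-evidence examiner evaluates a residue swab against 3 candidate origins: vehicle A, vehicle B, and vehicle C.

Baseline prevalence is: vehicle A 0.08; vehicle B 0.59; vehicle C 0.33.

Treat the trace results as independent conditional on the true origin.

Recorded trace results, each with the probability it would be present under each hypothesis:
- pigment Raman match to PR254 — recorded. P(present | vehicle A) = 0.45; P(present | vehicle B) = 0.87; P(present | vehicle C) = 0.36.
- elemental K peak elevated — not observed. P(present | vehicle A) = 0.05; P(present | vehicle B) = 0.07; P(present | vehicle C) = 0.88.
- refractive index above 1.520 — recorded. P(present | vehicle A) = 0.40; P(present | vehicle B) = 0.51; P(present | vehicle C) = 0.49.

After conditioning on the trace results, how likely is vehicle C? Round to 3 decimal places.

0.026

By Bayes' rule with conditional independence, the unnormalized weight for each hypothesis is prior × ∏ likelihoods (using 1 − P(present | H) for each absent trace result):
  vehicle A: 0.08 × 0.45 × (1 − 0.05) × 0.40 = 0.01368
  vehicle B: 0.59 × 0.87 × (1 − 0.07) × 0.51 = 0.24346
  vehicle C: 0.33 × 0.36 × (1 − 0.88) × 0.49 = 0.0069854
Marginal likelihood of the evidence = 0.26412.
P(vehicle C | evidence) = 0.0069854 / 0.26412 ≈ 0.026.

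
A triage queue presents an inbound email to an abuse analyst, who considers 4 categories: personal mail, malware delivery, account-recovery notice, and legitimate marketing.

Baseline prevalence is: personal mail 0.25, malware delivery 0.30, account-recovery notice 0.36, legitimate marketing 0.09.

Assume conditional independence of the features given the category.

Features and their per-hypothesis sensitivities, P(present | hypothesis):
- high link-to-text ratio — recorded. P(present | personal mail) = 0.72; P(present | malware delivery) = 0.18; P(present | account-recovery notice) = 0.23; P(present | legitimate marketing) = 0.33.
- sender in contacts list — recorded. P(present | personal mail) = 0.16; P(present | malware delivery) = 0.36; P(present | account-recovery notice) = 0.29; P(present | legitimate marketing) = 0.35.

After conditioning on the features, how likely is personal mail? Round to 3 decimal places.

0.348

For each hypothesis, the unnormalized posterior weight is prior × product of the feature likelihoods:
  personal mail: 0.25 × 0.72 × 0.16 = 0.0288
  malware delivery: 0.30 × 0.18 × 0.36 = 0.01944
  account-recovery notice: 0.36 × 0.23 × 0.29 = 0.024012
  legitimate marketing: 0.09 × 0.33 × 0.35 = 0.010395
Marginal likelihood of the evidence = 0.082647.
P(personal mail | evidence) = 0.0288 / 0.082647 ≈ 0.348.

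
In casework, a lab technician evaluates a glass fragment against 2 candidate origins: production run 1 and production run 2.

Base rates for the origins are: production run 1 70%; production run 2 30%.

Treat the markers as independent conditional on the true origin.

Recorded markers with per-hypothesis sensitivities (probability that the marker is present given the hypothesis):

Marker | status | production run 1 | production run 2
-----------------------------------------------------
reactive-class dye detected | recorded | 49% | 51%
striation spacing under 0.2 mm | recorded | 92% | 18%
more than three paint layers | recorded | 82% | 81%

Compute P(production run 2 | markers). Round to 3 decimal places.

0.079

For each hypothesis, the unnormalized posterior weight is prior × product of the marker likelihoods:
  production run 1: 0.70 × 0.49 × 0.92 × 0.82 = 0.25876
  production run 2: 0.30 × 0.51 × 0.18 × 0.81 = 0.022307
The unnormalized weights sum to 0.28107.
P(production run 2 | evidence) = 0.022307 / 0.28107 ≈ 0.079.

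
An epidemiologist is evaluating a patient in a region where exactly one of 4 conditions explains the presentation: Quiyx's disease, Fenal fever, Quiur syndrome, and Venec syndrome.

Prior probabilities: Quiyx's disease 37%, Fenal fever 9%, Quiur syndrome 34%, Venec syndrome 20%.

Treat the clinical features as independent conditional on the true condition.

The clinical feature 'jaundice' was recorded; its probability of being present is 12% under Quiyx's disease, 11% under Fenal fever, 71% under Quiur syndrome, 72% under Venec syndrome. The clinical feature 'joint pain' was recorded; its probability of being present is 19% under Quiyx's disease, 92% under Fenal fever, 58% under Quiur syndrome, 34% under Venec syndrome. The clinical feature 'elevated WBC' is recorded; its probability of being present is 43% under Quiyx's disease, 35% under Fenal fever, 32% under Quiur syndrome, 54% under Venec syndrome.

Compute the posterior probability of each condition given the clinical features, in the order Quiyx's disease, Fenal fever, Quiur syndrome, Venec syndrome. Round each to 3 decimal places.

0.046, 0.041, 0.574, 0.339

By Bayes' rule with conditional independence, the unnormalized weight for each hypothesis is prior × ∏ likelihoods:
  Quiyx's disease: 0.37 × 0.12 × 0.19 × 0.43 = 0.0036275
  Fenal fever: 0.09 × 0.11 × 0.92 × 0.35 = 0.0031878
  Quiur syndrome: 0.34 × 0.71 × 0.58 × 0.32 = 0.044804
  Venec syndrome: 0.20 × 0.72 × 0.34 × 0.54 = 0.026438
The unnormalized weights sum to 0.078058.
P(Quiyx's disease | evidence) = 0.0036275 / 0.078058 ≈ 0.046
P(Fenal fever | evidence) = 0.0031878 / 0.078058 ≈ 0.041
P(Quiur syndrome | evidence) = 0.044804 / 0.078058 ≈ 0.574
P(Venec syndrome | evidence) = 0.026438 / 0.078058 ≈ 0.339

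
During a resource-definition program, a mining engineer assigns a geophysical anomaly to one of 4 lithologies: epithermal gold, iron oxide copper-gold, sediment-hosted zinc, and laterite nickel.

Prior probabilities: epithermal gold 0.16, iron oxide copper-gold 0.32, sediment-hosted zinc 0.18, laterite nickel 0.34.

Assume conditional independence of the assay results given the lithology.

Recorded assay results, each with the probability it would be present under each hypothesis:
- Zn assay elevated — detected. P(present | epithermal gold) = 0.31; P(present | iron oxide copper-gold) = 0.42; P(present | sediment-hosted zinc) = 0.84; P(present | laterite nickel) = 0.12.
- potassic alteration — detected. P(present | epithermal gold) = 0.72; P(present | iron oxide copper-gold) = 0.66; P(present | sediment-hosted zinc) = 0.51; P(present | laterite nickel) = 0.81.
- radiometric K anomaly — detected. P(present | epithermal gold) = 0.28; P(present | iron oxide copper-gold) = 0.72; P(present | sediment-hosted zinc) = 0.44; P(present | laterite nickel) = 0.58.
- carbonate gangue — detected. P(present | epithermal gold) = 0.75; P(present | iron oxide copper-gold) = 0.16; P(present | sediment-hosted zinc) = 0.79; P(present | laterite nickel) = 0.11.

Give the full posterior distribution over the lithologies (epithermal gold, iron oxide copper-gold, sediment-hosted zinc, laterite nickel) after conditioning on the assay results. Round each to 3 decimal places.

0.161, 0.219, 0.575, 0.045

By Bayes' rule with conditional independence, the unnormalized weight for each hypothesis is prior × ∏ likelihoods:
  epithermal gold: 0.16 × 0.31 × 0.72 × 0.28 × 0.75 = 0.0074995
  iron oxide copper-gold: 0.32 × 0.42 × 0.66 × 0.72 × 0.16 = 0.010219
  sediment-hosted zinc: 0.18 × 0.84 × 0.51 × 0.44 × 0.79 = 0.026804
  laterite nickel: 0.34 × 0.12 × 0.81 × 0.58 × 0.11 = 0.0021085
Normalizing constant Z = 0.0074995 + 0.010219 + 0.026804 + 0.0021085 = 0.046631.
P(epithermal gold | evidence) = 0.0074995 / 0.046631 ≈ 0.161
P(iron oxide copper-gold | evidence) = 0.010219 / 0.046631 ≈ 0.219
P(sediment-hosted zinc | evidence) = 0.026804 / 0.046631 ≈ 0.575
P(laterite nickel | evidence) = 0.0021085 / 0.046631 ≈ 0.045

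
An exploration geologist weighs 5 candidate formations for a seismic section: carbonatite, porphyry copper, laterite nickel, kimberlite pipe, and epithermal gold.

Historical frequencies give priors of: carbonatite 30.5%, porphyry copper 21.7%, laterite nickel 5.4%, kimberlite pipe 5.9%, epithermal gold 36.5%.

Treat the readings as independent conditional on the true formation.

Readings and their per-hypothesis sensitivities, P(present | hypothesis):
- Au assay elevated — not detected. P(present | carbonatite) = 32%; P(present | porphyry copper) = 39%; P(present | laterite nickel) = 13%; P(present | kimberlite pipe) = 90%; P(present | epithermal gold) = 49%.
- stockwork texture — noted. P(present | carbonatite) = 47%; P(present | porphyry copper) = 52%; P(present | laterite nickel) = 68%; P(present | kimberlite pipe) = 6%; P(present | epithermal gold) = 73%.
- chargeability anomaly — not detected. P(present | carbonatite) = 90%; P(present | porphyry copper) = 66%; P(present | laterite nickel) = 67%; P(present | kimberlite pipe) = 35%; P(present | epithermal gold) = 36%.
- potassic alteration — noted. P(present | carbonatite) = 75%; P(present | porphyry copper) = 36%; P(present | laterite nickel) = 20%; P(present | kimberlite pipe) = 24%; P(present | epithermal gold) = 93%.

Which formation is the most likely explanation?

epithermal gold

By Bayes' rule with conditional independence, the unnormalized weight for each hypothesis is prior × ∏ likelihoods (using 1 − P(present | H) for each absent reading):
  carbonatite: 0.305 × (1 − 0.32) × 0.47 × (1 − 0.90) × 0.75 = 0.0073108
  porphyry copper: 0.217 × (1 − 0.39) × 0.52 × (1 − 0.66) × 0.36 = 0.0084251
  laterite nickel: 0.054 × (1 − 0.13) × 0.68 × (1 − 0.67) × 0.20 = 0.0021085
  kimberlite pipe: 0.059 × (1 − 0.90) × 0.06 × (1 − 0.35) × 0.24 = 5.5224e-05
  epithermal gold: 0.365 × (1 − 0.49) × 0.73 × (1 − 0.36) × 0.93 = 0.080881
Normalizing constant Z = 0.0073108 + 0.0084251 + 0.0021085 + 5.5224e-05 + 0.080881 = 0.098781.
P(carbonatite | evidence) ≈ 0.0073108 / 0.098781 ≈ 0.074
P(porphyry copper | evidence) ≈ 0.0084251 / 0.098781 ≈ 0.085
P(laterite nickel | evidence) ≈ 0.0021085 / 0.098781 ≈ 0.021
P(kimberlite pipe | evidence) ≈ 5.5224e-05 / 0.098781 ≈ 0.001
P(epithermal gold | evidence) ≈ 0.080881 / 0.098781 ≈ 0.819
The largest is 0.819, so epithermal gold is most probable.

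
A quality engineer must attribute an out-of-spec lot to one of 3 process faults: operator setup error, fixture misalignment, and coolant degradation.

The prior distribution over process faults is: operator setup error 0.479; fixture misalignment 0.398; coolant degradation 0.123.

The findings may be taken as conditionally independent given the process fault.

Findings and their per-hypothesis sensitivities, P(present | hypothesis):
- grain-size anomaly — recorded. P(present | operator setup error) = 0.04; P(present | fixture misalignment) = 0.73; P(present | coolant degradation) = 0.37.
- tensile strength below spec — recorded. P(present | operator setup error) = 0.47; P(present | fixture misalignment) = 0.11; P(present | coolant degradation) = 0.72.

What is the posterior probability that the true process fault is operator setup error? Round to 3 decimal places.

0.122

By Bayes' rule with conditional independence, the unnormalized weight for each hypothesis is prior × ∏ likelihoods:
  operator setup error: 0.479 × 0.04 × 0.47 = 0.0090052
  fixture misalignment: 0.398 × 0.73 × 0.11 = 0.031959
  coolant degradation: 0.123 × 0.37 × 0.72 = 0.032767
Normalizing constant Z = 0.0090052 + 0.031959 + 0.032767 = 0.073732.
P(operator setup error | evidence) = 0.0090052 / 0.073732 ≈ 0.122.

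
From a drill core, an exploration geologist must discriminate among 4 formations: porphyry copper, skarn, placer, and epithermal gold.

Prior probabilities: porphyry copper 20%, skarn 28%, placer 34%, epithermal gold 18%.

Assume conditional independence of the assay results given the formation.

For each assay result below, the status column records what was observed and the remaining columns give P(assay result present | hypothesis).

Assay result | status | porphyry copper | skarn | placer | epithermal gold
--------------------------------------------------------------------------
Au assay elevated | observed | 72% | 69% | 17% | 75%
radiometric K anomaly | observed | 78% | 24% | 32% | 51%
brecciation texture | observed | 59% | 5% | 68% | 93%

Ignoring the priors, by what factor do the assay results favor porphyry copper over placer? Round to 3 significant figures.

8.96

Take the product of per-assay result likelihoods under each hypothesis, then divide.
  porphyry copper: 0.72 × 0.78 × 0.59 = 0.33134
  placer: 0.17 × 0.32 × 0.68 = 0.036992
Bayes factor = 0.33134 / 0.036992 ≈ 8.96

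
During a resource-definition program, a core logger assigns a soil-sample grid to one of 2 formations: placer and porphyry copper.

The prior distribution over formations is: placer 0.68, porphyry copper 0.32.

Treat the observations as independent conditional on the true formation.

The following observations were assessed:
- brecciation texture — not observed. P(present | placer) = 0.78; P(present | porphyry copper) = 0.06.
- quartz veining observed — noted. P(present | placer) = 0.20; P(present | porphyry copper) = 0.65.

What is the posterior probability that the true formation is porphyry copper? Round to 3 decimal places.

0.867

For each hypothesis, the unnormalized posterior weight is prior × product of the observation likelihoods (using 1 − P(present | H) for each absent observation):
  placer: 0.68 × (1 − 0.78) × 0.20 = 0.02992
  porphyry copper: 0.32 × (1 − 0.06) × 0.65 = 0.19552
Marginal likelihood of the evidence = 0.22544.
P(porphyry copper | evidence) = 0.19552 / 0.22544 ≈ 0.867.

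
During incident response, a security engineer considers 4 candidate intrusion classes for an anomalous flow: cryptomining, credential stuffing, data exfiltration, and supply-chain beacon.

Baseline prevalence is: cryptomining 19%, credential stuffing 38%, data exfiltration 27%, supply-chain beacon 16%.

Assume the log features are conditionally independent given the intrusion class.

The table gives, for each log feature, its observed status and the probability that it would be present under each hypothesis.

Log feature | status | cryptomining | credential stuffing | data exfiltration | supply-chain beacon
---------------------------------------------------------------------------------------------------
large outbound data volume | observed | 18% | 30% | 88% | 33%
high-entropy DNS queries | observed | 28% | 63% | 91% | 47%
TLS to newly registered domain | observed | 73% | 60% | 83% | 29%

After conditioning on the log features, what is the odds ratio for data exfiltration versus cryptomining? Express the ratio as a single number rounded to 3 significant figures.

25.7

The normalizing constant cancels in an odds ratio, so compute prior × likelihood for the two hypotheses only:
  data exfiltration: 0.27 × 0.88 × 0.91 × 0.83 = 0.17946
  cryptomining: 0.19 × 0.18 × 0.28 × 0.73 = 0.0069905
Odds(data exfiltration : cryptomining) = 0.17946 / 0.0069905 ≈ 25.7.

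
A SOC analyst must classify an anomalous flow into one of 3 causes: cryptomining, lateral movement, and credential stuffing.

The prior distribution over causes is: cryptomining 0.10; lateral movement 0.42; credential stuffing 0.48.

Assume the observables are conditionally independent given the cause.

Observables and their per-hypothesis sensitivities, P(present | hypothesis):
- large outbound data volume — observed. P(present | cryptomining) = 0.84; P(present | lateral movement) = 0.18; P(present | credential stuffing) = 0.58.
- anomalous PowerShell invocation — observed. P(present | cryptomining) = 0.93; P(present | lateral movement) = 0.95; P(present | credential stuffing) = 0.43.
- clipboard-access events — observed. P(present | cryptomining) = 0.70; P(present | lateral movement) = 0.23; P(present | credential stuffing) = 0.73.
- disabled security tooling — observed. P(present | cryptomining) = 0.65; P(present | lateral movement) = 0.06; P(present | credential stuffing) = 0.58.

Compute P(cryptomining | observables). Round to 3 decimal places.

For each hypothesis, the unnormalized posterior weight is prior × product of the observable likelihoods:
  cryptomining: 0.10 × 0.84 × 0.93 × 0.70 × 0.65 = 0.035545
  lateral movement: 0.42 × 0.18 × 0.95 × 0.23 × 0.06 = 0.00099112
  credential stuffing: 0.48 × 0.58 × 0.43 × 0.73 × 0.58 = 0.050686
Normalizing constant Z = 0.035545 + 0.00099112 + 0.050686 = 0.087222.
P(cryptomining | evidence) = 0.035545 / 0.087222 ≈ 0.408.

0.408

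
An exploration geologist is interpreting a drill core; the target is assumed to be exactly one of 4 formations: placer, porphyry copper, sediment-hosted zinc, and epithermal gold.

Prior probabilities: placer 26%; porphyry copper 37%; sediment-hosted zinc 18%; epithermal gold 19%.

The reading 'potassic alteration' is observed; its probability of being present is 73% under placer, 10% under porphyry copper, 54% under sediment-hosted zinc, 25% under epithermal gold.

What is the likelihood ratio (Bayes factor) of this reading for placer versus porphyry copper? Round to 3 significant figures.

7.30

The Bayes factor is the ratio of the two likelihoods.
  placer: 0.73
  porphyry copper: 0.1
Bayes factor = 0.73 / 0.1 ≈ 7.30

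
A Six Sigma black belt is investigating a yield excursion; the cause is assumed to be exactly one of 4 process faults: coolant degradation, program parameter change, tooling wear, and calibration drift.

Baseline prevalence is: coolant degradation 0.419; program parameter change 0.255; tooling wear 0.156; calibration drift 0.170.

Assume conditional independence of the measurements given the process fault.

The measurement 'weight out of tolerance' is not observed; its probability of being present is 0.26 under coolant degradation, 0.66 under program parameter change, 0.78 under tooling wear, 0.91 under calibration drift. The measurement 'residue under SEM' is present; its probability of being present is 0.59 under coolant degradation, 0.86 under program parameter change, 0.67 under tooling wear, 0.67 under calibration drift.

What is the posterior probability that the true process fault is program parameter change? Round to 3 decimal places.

For each hypothesis, the unnormalized posterior weight is prior × product of the measurement likelihoods (using 1 − P(present | H) for each absent measurement):
  coolant degradation: 0.419 × (1 − 0.26) × 0.59 = 0.18294
  program parameter change: 0.255 × (1 − 0.66) × 0.86 = 0.074562
  tooling wear: 0.156 × (1 − 0.78) × 0.67 = 0.022994
  calibration drift: 0.170 × (1 − 0.91) × 0.67 = 0.010251
Marginal likelihood of the evidence = 0.29074.
P(program parameter change | evidence) = 0.074562 / 0.29074 ≈ 0.256.

0.256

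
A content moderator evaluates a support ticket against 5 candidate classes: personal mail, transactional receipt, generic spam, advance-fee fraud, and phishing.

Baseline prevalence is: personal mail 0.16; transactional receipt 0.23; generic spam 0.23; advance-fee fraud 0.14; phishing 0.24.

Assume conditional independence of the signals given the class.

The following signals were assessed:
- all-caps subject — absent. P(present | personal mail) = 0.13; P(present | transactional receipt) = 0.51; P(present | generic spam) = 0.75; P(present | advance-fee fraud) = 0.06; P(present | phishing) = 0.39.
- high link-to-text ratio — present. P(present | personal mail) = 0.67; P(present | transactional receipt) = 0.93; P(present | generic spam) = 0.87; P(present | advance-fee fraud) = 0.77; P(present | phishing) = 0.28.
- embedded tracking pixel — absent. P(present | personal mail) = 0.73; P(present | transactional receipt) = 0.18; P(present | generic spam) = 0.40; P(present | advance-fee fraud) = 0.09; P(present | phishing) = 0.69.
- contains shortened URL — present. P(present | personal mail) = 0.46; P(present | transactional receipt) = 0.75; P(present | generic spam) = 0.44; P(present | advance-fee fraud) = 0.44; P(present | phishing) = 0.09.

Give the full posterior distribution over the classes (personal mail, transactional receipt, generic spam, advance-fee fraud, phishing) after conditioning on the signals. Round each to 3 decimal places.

0.088, 0.492, 0.101, 0.310, 0.009

By Bayes' rule with conditional independence, the unnormalized weight for each hypothesis is prior × ∏ likelihoods (using 1 − P(present | H) for each absent signal):
  personal mail: 0.16 × (1 − 0.13) × 0.67 × (1 − 0.73) × 0.46 = 0.011583
  transactional receipt: 0.23 × (1 − 0.51) × 0.93 × (1 − 0.18) × 0.75 = 0.064459
  generic spam: 0.23 × (1 − 0.75) × 0.87 × (1 − 0.40) × 0.44 = 0.013207
  advance-fee fraud: 0.14 × (1 − 0.06) × 0.77 × (1 − 0.09) × 0.44 = 0.040573
  phishing: 0.24 × (1 − 0.39) × 0.28 × (1 − 0.69) × 0.09 = 0.0011437
The unnormalized weights sum to 0.13097.
P(personal mail | evidence) = 0.011583 / 0.13097 ≈ 0.088
P(transactional receipt | evidence) = 0.064459 / 0.13097 ≈ 0.492
P(generic spam | evidence) = 0.013207 / 0.13097 ≈ 0.101
P(advance-fee fraud | evidence) = 0.040573 / 0.13097 ≈ 0.310
P(phishing | evidence) = 0.0011437 / 0.13097 ≈ 0.009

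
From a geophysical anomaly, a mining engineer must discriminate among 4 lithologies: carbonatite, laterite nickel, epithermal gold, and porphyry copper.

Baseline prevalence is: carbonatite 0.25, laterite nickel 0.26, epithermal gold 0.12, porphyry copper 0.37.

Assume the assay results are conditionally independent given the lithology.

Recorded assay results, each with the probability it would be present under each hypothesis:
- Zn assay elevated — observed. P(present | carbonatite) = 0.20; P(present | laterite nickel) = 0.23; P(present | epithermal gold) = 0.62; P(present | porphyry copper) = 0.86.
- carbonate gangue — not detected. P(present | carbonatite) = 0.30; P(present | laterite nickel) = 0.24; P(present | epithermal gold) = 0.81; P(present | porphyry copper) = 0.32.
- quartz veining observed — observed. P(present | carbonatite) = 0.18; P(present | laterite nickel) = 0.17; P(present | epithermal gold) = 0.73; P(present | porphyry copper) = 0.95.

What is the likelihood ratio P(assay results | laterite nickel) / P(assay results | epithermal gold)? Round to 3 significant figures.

0.346

Joint likelihood of the assay result pattern under each hypothesis (using 1 − P(present | H) for each absent assay result):
  laterite nickel: 0.23 × (1 − 0.24) × 0.17 = 0.029716
  epithermal gold: 0.62 × (1 − 0.81) × 0.73 = 0.085994
Bayes factor = 0.029716 / 0.085994 ≈ 0.346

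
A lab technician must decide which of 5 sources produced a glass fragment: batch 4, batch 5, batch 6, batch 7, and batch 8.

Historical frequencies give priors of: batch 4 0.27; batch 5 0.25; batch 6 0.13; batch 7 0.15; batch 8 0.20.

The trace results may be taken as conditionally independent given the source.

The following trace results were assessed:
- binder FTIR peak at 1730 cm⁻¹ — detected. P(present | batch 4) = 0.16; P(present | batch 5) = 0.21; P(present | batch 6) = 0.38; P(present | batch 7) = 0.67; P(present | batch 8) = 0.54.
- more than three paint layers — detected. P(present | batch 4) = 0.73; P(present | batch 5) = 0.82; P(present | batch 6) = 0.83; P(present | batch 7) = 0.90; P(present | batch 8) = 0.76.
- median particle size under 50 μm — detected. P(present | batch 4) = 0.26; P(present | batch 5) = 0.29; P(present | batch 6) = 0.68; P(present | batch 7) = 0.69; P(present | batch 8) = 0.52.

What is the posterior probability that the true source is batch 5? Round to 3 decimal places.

0.081

By Bayes' rule with conditional independence, the unnormalized weight for each hypothesis is prior × ∏ likelihoods:
  batch 4: 0.27 × 0.16 × 0.73 × 0.26 = 0.0081994
  batch 5: 0.25 × 0.21 × 0.82 × 0.29 = 0.012484
  batch 6: 0.13 × 0.38 × 0.83 × 0.68 = 0.027881
  batch 7: 0.15 × 0.67 × 0.90 × 0.69 = 0.06241
  batch 8: 0.20 × 0.54 × 0.76 × 0.52 = 0.042682
The unnormalized weights sum to 0.15366.
P(batch 5 | evidence) = 0.012484 / 0.15366 ≈ 0.081.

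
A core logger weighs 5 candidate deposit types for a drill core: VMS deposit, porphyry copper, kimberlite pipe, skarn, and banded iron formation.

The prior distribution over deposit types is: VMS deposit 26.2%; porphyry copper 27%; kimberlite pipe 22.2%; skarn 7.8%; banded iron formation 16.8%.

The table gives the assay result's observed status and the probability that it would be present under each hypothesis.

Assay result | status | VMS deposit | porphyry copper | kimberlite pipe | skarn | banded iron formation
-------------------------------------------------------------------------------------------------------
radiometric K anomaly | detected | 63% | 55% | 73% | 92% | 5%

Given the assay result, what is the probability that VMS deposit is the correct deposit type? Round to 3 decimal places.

0.297

Multiply each prior by the likelihood of the assay result:
  VMS deposit: 0.262 × 0.63 = 0.16506
  porphyry copper: 0.270 × 0.55 = 0.1485
  kimberlite pipe: 0.222 × 0.73 = 0.16206
  skarn: 0.078 × 0.92 = 0.07176
  banded iron formation: 0.168 × 0.05 = 0.0084
Normalizing constant Z = 0.16506 + 0.1485 + 0.16206 + 0.07176 + 0.0084 = 0.55578.
P(VMS deposit | evidence) = 0.16506 / 0.55578 ≈ 0.297.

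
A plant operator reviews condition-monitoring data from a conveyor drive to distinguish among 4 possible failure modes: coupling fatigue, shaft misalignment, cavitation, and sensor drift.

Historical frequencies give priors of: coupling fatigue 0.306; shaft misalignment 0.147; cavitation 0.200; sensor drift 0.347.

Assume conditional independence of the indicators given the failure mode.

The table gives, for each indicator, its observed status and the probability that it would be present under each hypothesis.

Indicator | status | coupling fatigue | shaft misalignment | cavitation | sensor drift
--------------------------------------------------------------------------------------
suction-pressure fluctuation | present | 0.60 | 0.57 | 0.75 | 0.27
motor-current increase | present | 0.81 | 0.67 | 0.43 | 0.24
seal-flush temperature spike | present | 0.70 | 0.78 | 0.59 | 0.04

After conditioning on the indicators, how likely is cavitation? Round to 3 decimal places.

0.204

For each hypothesis, the unnormalized posterior weight is prior × product of the indicator likelihoods:
  coupling fatigue: 0.306 × 0.60 × 0.81 × 0.70 = 0.1041
  shaft misalignment: 0.147 × 0.57 × 0.67 × 0.78 = 0.043789
  cavitation: 0.200 × 0.75 × 0.43 × 0.59 = 0.038055
  sensor drift: 0.347 × 0.27 × 0.24 × 0.04 = 0.00089942
Normalizing constant Z = 0.1041 + 0.043789 + 0.038055 + 0.00089942 = 0.18684.
P(cavitation | evidence) = 0.038055 / 0.18684 ≈ 0.204.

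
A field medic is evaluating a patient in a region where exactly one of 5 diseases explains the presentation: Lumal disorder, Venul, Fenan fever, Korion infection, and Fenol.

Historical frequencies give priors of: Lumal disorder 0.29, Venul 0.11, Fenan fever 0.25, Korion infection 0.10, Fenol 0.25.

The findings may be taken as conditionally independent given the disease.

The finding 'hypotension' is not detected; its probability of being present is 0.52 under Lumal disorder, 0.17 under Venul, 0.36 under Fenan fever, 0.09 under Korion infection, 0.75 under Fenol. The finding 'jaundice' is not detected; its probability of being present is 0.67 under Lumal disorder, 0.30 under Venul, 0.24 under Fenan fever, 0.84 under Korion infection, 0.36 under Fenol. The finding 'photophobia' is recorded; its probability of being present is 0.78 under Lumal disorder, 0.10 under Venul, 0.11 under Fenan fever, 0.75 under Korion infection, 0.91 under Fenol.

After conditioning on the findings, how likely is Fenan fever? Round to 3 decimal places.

0.130

Multiply each prior by the joint likelihood of the evidence pattern (using 1 − P(present | H) for each absent finding):
  Lumal disorder: 0.29 × (1 − 0.52) × (1 − 0.67) × 0.78 = 0.03583
  Venul: 0.11 × (1 − 0.17) × (1 − 0.30) × 0.10 = 0.006391
  Fenan fever: 0.25 × (1 − 0.36) × (1 − 0.24) × 0.11 = 0.013376
  Korion infection: 0.10 × (1 − 0.09) × (1 − 0.84) × 0.75 = 0.01092
  Fenol: 0.25 × (1 − 0.75) × (1 − 0.36) × 0.91 = 0.0364
Marginal likelihood of the evidence = 0.10292.
P(Fenan fever | evidence) = 0.013376 / 0.10292 ≈ 0.130.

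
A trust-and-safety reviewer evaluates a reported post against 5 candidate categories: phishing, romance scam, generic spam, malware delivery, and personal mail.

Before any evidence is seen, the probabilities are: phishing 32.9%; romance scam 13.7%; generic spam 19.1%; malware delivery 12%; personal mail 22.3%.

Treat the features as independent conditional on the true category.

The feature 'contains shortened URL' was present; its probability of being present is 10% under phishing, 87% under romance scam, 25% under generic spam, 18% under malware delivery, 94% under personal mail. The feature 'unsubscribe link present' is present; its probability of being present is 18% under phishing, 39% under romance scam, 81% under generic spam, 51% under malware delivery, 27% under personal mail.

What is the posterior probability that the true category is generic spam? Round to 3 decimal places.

0.244

Multiply each prior by the joint likelihood of the feature pattern:
  phishing: 0.329 × 0.10 × 0.18 = 0.005922
  romance scam: 0.137 × 0.87 × 0.39 = 0.046484
  generic spam: 0.191 × 0.25 × 0.81 = 0.038678
  malware delivery: 0.120 × 0.18 × 0.51 = 0.011016
  personal mail: 0.223 × 0.94 × 0.27 = 0.056597
The unnormalized weights sum to 0.1587.
P(generic spam | evidence) = 0.038678 / 0.1587 ≈ 0.244.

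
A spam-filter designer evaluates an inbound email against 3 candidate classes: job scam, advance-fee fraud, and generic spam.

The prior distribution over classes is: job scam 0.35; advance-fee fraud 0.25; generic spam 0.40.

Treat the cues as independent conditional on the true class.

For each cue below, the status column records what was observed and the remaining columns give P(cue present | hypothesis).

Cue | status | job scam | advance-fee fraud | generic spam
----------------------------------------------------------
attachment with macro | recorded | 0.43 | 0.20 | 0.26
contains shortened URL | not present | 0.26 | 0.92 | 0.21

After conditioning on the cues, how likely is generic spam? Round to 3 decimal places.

Multiply each prior by the joint likelihood of the cue pattern (using 1 − P(present | H) for each absent cue):
  job scam: 0.35 × 0.43 × (1 − 0.26) = 0.11137
  advance-fee fraud: 0.25 × 0.20 × (1 − 0.92) = 0.004
  generic spam: 0.40 × 0.26 × (1 − 0.21) = 0.08216
The unnormalized weights sum to 0.19753.
P(generic spam | evidence) = 0.08216 / 0.19753 ≈ 0.416.

0.416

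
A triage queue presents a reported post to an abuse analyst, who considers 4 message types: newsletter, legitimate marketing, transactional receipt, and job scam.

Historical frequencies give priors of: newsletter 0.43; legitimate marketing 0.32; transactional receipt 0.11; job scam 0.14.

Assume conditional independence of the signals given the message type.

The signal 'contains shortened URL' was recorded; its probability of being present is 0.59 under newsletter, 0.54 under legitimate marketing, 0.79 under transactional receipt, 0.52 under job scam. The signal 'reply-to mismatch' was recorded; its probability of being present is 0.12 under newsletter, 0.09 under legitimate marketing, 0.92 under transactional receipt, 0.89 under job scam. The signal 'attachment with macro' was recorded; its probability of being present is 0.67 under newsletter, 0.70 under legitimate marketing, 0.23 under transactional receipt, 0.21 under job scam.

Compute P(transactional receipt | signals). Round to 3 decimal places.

0.291

Multiply each prior by the joint likelihood of the signal pattern:
  newsletter: 0.43 × 0.59 × 0.12 × 0.67 = 0.020397
  legitimate marketing: 0.32 × 0.54 × 0.09 × 0.70 = 0.010886
  transactional receipt: 0.11 × 0.79 × 0.92 × 0.23 = 0.018388
  job scam: 0.14 × 0.52 × 0.89 × 0.21 = 0.013606
Normalizing constant Z = 0.020397 + 0.010886 + 0.018388 + 0.013606 = 0.063278.
P(transactional receipt | evidence) = 0.018388 / 0.063278 ≈ 0.291.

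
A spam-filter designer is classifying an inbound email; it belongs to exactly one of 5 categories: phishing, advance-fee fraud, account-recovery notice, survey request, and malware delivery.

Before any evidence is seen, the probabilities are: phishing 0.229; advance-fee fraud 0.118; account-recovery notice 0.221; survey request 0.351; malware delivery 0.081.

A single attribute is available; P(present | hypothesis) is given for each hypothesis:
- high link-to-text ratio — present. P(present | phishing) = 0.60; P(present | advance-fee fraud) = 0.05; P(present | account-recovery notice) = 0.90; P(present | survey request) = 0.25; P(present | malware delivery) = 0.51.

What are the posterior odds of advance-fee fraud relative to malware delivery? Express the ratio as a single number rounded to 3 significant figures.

0.143

Unnormalized posterior weight (prior times the attribute likelihood) for each of the two hypotheses:
  advance-fee fraud: 0.118 × 0.05 = 0.0059
  malware delivery: 0.081 × 0.51 = 0.04131
Posterior odds = 0.0059 / 0.04131 ≈ 0.143.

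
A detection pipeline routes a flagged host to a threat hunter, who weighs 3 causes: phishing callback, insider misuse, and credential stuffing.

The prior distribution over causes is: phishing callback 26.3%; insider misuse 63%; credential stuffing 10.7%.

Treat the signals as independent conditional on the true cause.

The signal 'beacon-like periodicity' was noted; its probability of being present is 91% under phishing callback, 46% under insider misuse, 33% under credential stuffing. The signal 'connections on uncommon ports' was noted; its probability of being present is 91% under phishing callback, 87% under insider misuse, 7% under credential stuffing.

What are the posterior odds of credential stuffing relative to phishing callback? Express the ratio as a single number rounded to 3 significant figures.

The normalizing constant cancels in an odds ratio, so compute prior × likelihood for the two hypotheses only:
  credential stuffing: 0.107 × 0.33 × 0.07 = 0.0024717
  phishing callback: 0.263 × 0.91 × 0.91 = 0.21779
Odds(credential stuffing : phishing callback) = 0.0024717 / 0.21779 ≈ 0.0113.

0.0113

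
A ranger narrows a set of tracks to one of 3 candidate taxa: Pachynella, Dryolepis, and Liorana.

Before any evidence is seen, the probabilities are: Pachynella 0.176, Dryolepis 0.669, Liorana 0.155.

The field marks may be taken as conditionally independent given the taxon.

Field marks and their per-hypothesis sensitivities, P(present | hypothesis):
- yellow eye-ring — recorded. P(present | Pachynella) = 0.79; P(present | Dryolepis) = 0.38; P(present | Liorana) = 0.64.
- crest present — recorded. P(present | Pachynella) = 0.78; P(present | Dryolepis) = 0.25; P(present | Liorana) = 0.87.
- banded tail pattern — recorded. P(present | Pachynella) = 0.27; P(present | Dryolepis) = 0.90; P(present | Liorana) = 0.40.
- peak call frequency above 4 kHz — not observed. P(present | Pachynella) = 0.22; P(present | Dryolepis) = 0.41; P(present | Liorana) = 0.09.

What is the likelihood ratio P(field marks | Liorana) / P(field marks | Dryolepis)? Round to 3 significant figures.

Joint likelihood of the field mark pattern under each hypothesis (using 1 − P(present | H) for each absent field mark):
  Liorana: 0.64 × 0.87 × 0.40 × (1 − 0.09) = 0.20268
  Dryolepis: 0.38 × 0.25 × 0.90 × (1 − 0.41) = 0.050445
Bayes factor = 0.20268 / 0.050445 ≈ 4.02

4.02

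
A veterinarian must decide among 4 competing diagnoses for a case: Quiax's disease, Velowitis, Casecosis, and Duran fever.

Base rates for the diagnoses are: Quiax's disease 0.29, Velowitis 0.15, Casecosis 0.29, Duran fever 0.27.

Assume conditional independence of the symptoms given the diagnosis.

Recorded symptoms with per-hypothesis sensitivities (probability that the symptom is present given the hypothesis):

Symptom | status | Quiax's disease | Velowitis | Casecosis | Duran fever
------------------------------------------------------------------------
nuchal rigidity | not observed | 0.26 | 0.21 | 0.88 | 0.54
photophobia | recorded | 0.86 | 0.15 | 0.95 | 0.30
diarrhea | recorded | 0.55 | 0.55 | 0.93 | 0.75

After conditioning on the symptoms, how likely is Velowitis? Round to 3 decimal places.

0.058

By Bayes' rule with conditional independence, the unnormalized weight for each hypothesis is prior × ∏ likelihoods (using 1 − P(present | H) for each absent symptom):
  Quiax's disease: 0.29 × (1 − 0.26) × 0.86 × 0.55 = 0.10151
  Velowitis: 0.15 × (1 − 0.21) × 0.15 × 0.55 = 0.0097763
  Casecosis: 0.29 × (1 − 0.88) × 0.95 × 0.93 = 0.030746
  Duran fever: 0.27 × (1 − 0.54) × 0.30 × 0.75 = 0.027945
Marginal likelihood of the evidence = 0.16997.
P(Velowitis | evidence) = 0.0097763 / 0.16997 ≈ 0.058.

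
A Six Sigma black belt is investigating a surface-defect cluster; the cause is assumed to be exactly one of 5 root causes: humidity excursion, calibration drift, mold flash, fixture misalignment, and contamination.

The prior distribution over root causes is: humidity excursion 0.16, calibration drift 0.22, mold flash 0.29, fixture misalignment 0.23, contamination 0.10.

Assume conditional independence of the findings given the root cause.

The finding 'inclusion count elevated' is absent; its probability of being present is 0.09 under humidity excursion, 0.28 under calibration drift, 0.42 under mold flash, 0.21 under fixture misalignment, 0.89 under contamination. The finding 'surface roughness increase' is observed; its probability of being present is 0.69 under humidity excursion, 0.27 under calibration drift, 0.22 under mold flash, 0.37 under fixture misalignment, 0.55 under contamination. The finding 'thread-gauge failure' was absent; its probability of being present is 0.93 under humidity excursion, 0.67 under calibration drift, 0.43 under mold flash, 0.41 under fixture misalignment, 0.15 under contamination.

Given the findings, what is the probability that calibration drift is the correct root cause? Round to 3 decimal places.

By Bayes' rule with conditional independence, the unnormalized weight for each hypothesis is prior × ∏ likelihoods (using 1 − P(present | H) for each absent finding):
  humidity excursion: 0.16 × (1 − 0.09) × 0.69 × (1 − 0.93) = 0.0070325
  calibration drift: 0.22 × (1 − 0.28) × 0.27 × (1 − 0.67) = 0.014113
  mold flash: 0.29 × (1 − 0.42) × 0.22 × (1 − 0.43) = 0.021092
  fixture misalignment: 0.23 × (1 − 0.21) × 0.37 × (1 − 0.41) = 0.039665
  contamination: 0.10 × (1 − 0.89) × 0.55 × (1 − 0.15) = 0.0051425
The unnormalized weights sum to 0.087046.
P(calibration drift | evidence) = 0.014113 / 0.087046 ≈ 0.162.

0.162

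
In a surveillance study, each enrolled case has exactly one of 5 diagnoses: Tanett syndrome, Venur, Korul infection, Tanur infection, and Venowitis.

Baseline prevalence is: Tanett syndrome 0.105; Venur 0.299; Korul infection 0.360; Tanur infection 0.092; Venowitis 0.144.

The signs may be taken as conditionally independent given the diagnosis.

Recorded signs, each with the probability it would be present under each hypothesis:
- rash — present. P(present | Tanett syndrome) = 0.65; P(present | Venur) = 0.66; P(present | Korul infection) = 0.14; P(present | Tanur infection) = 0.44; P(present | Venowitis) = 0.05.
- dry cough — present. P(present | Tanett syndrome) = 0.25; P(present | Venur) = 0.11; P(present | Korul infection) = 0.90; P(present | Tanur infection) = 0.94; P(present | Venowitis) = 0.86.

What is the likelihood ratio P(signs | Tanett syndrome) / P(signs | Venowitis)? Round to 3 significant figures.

3.78

Joint likelihood of the sign pattern under each hypothesis:
  Tanett syndrome: 0.65 × 0.25 = 0.1625
  Venowitis: 0.05 × 0.86 = 0.043
Bayes factor = 0.1625 / 0.043 ≈ 3.78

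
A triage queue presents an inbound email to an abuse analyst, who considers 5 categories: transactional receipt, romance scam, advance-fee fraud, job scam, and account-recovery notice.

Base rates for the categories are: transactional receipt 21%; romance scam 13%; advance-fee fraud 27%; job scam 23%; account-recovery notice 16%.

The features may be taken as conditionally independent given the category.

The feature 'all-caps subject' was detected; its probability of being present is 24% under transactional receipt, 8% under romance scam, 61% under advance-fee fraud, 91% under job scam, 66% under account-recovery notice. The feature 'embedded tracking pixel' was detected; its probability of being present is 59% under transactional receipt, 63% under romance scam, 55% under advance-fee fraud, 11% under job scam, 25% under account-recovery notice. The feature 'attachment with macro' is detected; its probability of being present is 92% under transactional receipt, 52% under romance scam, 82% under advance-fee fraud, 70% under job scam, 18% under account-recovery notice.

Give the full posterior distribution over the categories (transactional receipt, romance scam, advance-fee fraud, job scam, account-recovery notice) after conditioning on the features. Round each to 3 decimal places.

0.217, 0.027, 0.590, 0.128, 0.038

For each hypothesis, the unnormalized posterior weight is prior × product of the feature likelihoods:
  transactional receipt: 0.21 × 0.24 × 0.59 × 0.92 = 0.027357
  romance scam: 0.13 × 0.08 × 0.63 × 0.52 = 0.003407
  advance-fee fraud: 0.27 × 0.61 × 0.55 × 0.82 = 0.07428
  job scam: 0.23 × 0.91 × 0.11 × 0.70 = 0.016116
  account-recovery notice: 0.16 × 0.66 × 0.25 × 0.18 = 0.004752
Marginal likelihood of the evidence = 0.12591.
P(transactional receipt | evidence) = 0.027357 / 0.12591 ≈ 0.217
P(romance scam | evidence) = 0.003407 / 0.12591 ≈ 0.027
P(advance-fee fraud | evidence) = 0.07428 / 0.12591 ≈ 0.590
P(job scam | evidence) = 0.016116 / 0.12591 ≈ 0.128
P(account-recovery notice | evidence) = 0.004752 / 0.12591 ≈ 0.038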